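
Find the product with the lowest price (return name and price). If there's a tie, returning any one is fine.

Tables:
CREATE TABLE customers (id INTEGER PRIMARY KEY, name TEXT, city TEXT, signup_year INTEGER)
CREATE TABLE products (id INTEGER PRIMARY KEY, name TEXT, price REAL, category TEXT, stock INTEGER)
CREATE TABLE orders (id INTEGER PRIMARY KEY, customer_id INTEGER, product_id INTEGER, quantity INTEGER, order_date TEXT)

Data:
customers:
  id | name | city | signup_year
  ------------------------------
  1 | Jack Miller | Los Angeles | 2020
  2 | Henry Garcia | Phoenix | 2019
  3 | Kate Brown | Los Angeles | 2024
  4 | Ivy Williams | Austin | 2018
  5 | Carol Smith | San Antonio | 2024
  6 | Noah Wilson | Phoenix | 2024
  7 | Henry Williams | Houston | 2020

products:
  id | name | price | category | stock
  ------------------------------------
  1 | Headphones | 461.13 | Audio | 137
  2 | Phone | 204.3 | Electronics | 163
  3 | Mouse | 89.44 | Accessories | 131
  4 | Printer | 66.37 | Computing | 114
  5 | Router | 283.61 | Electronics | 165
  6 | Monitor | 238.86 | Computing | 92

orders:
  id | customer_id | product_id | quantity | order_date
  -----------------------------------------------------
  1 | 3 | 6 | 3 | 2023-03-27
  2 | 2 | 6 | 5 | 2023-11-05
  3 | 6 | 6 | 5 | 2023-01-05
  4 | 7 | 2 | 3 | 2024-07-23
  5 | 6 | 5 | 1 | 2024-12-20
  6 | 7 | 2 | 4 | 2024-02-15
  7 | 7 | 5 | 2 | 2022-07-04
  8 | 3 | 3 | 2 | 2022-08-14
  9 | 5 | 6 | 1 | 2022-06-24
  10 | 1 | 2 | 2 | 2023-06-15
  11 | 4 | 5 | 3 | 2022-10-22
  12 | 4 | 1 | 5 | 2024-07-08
SELECT name, price FROM products ORDER BY price ASC LIMIT 1

Execution result:
name | price
Printer | 66.37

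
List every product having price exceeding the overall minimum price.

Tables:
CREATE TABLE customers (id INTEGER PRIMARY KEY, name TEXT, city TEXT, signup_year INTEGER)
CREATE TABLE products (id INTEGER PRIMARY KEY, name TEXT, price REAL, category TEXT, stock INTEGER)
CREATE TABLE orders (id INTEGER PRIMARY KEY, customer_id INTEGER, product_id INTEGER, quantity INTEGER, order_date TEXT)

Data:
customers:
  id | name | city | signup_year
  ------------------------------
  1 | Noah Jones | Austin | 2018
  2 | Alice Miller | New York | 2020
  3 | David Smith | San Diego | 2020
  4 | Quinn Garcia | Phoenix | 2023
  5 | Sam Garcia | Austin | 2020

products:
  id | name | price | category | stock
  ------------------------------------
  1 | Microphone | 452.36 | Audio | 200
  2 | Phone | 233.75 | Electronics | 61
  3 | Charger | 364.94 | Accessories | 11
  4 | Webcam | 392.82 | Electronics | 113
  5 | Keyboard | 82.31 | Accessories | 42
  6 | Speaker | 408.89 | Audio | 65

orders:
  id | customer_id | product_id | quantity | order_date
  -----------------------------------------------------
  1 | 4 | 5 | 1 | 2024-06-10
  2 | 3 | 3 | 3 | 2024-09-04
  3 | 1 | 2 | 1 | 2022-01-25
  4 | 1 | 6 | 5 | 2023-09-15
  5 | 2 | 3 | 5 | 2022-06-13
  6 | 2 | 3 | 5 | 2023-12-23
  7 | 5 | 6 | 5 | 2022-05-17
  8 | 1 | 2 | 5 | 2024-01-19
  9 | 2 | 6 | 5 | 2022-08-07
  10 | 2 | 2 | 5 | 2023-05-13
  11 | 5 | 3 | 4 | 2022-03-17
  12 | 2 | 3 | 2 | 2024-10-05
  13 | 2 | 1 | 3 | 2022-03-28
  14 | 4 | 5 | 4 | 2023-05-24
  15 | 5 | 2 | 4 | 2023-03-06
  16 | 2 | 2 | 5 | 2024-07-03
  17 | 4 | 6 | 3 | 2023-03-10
SELECT name, price FROM products WHERE price > (SELECT MIN(price) FROM products)

Execution result:
name | price
Microphone | 452.36
Phone | 233.75
Charger | 364.94
Webcam | 392.82
Speaker | 408.89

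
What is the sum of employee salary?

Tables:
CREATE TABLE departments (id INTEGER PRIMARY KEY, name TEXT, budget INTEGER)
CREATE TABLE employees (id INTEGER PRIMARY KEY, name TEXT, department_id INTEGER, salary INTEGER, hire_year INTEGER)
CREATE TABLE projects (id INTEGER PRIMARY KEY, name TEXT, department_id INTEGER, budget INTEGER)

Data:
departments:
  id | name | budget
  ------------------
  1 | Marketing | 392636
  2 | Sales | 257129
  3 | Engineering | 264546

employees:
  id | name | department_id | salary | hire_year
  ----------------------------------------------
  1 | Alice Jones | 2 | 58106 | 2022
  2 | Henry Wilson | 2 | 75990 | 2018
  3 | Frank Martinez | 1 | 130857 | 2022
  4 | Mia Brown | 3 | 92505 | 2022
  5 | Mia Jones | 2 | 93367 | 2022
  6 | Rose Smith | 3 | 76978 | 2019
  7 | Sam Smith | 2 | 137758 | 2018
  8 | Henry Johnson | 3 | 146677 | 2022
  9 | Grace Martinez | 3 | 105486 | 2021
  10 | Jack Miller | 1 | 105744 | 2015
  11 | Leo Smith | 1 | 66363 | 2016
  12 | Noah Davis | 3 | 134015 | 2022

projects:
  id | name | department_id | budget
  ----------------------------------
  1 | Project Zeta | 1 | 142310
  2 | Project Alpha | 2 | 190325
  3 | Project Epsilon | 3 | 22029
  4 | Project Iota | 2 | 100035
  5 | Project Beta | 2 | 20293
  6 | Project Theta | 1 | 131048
SELECT SUM(salary) FROM employees

Execution result:
1223846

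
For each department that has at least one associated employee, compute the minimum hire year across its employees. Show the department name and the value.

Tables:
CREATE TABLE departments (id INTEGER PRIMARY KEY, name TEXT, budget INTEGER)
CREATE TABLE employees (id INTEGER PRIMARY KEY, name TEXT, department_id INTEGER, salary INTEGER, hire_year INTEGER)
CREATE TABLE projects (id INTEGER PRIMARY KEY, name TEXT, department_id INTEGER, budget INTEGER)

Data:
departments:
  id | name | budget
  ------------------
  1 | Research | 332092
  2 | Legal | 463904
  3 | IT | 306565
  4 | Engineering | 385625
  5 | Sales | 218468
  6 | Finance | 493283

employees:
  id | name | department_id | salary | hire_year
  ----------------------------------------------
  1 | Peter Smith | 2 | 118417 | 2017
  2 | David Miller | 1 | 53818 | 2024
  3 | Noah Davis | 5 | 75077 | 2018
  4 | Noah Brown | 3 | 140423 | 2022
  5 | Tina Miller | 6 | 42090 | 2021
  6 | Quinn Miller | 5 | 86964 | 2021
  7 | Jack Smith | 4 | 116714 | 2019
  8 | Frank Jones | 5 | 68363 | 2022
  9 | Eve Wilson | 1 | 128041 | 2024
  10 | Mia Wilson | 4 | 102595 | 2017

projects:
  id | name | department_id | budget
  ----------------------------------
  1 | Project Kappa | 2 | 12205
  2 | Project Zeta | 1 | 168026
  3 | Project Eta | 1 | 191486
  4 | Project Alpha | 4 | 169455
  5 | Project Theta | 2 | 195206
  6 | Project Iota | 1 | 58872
SELECT p.name, MIN(c.hire_year) AS min_hire_year FROM employees c JOIN departments p ON c.department_id = p.id GROUP BY p.id, p.name

Execution result:
name | min_hire_year
Research | 2024
Legal | 2017
IT | 2022
Engineering | 2017
Sales | 2018
Finance | 2021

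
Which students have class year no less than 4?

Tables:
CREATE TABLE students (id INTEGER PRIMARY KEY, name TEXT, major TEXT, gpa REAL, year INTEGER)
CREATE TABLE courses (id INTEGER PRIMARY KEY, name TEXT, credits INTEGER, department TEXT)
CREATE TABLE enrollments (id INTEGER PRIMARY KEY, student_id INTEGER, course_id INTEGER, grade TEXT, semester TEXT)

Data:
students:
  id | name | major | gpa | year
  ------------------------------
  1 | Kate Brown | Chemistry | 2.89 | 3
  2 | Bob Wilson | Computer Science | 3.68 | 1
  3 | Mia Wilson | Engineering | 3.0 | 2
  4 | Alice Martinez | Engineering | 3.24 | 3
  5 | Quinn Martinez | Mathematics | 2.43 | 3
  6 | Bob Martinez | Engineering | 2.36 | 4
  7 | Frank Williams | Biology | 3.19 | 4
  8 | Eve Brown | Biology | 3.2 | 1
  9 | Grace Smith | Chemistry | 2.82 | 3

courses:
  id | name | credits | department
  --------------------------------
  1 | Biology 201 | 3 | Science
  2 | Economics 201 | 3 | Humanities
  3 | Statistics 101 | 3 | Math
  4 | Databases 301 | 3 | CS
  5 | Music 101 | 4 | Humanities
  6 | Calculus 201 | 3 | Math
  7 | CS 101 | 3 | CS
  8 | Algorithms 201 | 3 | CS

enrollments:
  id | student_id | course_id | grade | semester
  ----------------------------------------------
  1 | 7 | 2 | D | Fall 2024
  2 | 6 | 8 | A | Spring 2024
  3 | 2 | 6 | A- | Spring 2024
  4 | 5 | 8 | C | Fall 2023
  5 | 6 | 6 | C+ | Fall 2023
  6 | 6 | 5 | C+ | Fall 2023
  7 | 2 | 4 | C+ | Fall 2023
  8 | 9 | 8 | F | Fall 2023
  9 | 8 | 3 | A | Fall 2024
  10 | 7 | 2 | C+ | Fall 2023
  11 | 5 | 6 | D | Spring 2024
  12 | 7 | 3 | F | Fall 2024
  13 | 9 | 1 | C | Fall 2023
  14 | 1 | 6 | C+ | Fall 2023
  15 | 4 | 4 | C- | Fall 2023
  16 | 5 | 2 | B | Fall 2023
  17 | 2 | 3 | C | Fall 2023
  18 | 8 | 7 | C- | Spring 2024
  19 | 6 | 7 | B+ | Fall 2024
SELECT name, year FROM students WHERE year >= 4

Execution result:
name | year
Bob Martinez | 4
Frank Williams | 4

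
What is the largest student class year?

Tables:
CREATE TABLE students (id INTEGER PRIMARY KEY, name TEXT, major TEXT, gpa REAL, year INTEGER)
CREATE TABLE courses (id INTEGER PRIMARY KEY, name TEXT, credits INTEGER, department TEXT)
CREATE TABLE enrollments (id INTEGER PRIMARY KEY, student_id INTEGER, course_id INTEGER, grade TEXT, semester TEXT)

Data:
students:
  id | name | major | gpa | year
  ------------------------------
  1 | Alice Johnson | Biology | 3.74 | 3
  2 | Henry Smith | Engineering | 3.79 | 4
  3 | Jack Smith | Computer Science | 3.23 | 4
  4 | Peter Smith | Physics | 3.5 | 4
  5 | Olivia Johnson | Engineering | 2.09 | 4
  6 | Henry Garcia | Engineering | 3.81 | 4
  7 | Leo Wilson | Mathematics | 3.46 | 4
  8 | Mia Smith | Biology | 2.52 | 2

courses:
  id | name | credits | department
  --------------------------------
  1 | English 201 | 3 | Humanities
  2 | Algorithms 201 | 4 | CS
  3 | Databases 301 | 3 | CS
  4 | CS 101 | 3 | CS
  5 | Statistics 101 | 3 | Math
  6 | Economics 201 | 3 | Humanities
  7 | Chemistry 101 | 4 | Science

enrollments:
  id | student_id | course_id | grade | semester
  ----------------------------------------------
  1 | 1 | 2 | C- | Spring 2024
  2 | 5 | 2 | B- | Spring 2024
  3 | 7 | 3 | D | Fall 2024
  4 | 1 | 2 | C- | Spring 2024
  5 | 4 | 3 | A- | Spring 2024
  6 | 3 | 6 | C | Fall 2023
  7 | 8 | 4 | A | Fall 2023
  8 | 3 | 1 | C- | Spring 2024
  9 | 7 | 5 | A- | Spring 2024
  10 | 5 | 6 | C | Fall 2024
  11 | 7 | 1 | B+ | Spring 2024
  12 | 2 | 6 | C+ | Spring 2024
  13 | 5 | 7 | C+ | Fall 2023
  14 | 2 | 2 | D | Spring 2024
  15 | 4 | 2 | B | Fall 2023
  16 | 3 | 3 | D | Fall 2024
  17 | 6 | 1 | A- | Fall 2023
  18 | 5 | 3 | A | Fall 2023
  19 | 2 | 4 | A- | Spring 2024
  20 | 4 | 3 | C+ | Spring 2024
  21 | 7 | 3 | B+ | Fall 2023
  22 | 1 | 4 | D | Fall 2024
SELECT MAX(year) FROM students

Execution result:
4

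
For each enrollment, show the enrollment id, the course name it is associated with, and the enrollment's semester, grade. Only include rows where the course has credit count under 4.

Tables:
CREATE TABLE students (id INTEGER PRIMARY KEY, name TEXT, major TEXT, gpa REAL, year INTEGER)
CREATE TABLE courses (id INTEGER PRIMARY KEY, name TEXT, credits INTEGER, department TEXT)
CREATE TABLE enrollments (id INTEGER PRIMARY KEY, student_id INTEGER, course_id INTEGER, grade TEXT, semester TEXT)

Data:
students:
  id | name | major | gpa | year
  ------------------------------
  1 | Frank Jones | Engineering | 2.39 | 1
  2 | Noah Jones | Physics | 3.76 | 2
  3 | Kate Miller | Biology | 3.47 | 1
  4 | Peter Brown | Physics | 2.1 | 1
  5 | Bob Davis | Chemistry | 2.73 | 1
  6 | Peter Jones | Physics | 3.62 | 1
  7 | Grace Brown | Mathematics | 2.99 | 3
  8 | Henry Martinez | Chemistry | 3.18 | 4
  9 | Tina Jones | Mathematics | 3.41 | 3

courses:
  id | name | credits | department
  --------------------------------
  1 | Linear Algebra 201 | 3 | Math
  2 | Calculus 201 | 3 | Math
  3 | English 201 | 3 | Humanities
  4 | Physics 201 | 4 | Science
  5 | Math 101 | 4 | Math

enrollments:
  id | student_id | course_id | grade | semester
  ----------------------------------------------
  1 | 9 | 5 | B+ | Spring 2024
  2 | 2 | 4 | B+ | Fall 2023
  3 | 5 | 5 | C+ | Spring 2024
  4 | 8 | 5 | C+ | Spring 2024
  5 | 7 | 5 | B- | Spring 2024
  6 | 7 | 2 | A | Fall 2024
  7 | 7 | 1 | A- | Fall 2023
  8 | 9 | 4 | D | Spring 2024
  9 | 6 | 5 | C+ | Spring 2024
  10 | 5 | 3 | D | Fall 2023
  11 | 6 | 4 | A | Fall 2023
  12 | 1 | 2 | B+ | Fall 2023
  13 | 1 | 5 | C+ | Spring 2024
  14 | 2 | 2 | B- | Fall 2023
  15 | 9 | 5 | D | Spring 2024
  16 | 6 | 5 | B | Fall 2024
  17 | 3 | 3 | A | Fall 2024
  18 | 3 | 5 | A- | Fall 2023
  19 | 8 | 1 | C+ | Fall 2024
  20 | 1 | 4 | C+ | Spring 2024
SELECT c.id, p.name AS course, c.semester, c.grade FROM enrollments c JOIN courses p ON c.course_id = p.id WHERE p.credits < 4

Execution result:
id | course | semester | grade
6 | Calculus 201 | Fall 2024 | A
7 | Linear Algebra 201 | Fall 2023 | A-
10 | English 201 | Fall 2023 | D
12 | Calculus 201 | Fall 2023 | B+
14 | Calculus 201 | Fall 2023 | B-
17 | English 201 | Fall 2024 | A
19 | Linear Algebra 201 | Fall 2024 | C+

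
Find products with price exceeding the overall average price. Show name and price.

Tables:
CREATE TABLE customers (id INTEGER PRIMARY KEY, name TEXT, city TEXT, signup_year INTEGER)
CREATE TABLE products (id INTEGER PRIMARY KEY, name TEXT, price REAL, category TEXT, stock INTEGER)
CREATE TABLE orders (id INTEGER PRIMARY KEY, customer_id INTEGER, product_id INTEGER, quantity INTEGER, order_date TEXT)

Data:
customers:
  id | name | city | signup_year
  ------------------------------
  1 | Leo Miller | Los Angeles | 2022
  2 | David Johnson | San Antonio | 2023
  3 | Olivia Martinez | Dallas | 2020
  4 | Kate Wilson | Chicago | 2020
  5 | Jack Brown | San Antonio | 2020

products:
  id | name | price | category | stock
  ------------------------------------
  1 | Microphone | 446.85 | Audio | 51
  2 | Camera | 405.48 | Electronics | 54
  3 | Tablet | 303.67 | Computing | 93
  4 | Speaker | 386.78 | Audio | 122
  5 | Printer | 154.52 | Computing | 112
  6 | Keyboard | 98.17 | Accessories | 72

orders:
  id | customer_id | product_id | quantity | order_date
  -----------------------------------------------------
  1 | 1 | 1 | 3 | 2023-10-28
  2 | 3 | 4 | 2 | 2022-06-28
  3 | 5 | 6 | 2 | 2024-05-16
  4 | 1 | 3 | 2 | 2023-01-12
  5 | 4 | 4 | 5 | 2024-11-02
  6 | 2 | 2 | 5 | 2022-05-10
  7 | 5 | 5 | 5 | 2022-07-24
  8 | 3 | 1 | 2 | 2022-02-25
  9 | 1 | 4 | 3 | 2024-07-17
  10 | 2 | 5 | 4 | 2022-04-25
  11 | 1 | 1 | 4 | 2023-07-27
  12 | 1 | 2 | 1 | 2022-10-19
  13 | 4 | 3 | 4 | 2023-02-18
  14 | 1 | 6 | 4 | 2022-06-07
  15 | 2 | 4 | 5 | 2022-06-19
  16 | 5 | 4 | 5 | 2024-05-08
SELECT name, price FROM products WHERE price > (SELECT AVG(price) FROM products)

Execution result:
name | price
Microphone | 446.85
Camera | 405.48
Tablet | 303.67
Speaker | 386.78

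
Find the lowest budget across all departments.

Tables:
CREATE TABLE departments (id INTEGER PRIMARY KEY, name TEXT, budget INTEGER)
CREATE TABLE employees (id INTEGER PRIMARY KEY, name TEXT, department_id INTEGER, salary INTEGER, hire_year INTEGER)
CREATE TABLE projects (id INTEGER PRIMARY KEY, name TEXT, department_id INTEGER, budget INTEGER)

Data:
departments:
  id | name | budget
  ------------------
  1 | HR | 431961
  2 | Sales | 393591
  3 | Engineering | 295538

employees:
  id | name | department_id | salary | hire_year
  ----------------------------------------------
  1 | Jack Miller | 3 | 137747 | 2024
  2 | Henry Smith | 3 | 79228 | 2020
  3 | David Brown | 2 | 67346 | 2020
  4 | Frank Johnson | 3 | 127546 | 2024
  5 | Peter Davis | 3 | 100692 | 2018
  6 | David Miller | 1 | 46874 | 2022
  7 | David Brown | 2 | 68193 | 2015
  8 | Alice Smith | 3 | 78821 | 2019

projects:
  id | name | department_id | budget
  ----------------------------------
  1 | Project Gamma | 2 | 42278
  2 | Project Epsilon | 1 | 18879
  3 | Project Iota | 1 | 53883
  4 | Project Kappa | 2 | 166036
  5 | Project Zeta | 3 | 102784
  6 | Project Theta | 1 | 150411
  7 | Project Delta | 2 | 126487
SELECT MIN(budget) FROM departments

Execution result:
295538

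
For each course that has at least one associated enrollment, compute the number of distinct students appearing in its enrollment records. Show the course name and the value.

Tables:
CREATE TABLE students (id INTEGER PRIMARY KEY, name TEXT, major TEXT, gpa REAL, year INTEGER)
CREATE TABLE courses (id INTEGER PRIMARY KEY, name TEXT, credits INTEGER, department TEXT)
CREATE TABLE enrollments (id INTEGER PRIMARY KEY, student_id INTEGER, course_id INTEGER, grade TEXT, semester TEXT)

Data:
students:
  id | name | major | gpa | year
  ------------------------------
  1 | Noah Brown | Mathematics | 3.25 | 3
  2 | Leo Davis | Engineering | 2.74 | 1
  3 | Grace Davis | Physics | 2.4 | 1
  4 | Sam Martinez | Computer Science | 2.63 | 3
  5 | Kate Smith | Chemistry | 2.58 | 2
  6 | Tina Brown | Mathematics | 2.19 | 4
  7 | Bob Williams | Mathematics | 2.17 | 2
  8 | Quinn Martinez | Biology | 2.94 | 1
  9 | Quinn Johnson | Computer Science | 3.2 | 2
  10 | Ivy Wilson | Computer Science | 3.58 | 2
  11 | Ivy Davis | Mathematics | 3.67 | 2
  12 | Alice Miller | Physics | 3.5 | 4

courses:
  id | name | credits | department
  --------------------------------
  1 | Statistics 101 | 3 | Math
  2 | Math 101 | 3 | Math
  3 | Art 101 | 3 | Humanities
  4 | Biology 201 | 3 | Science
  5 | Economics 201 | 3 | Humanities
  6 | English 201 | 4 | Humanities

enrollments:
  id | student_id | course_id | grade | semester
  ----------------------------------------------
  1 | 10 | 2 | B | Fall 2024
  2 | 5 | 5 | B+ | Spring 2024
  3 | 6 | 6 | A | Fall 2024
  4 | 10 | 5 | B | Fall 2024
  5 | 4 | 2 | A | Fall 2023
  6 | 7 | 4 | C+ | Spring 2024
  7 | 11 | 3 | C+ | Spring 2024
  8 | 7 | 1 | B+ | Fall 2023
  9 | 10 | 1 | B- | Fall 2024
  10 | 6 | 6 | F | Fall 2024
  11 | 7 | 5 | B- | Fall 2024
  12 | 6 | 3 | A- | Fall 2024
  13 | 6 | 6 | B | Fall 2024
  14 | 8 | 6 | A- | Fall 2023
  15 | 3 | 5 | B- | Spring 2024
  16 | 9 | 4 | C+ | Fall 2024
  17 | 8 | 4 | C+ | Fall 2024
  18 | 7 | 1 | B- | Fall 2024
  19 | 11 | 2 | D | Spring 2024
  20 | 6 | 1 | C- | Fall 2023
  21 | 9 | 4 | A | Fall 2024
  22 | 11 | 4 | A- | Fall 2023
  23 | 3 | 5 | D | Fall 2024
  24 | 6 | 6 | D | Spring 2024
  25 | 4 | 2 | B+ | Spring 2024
SELECT p.name, COUNT(DISTINCT c.student_id) AS distinct_student_count FROM enrollments c JOIN courses p ON c.course_id = p.id GROUP BY p.id, p.name

Execution result:
name | distinct_student_count
Statistics 101 | 3
Math 101 | 3
Art 101 | 2
Biology 201 | 4
Economics 201 | 4
English 201 | 2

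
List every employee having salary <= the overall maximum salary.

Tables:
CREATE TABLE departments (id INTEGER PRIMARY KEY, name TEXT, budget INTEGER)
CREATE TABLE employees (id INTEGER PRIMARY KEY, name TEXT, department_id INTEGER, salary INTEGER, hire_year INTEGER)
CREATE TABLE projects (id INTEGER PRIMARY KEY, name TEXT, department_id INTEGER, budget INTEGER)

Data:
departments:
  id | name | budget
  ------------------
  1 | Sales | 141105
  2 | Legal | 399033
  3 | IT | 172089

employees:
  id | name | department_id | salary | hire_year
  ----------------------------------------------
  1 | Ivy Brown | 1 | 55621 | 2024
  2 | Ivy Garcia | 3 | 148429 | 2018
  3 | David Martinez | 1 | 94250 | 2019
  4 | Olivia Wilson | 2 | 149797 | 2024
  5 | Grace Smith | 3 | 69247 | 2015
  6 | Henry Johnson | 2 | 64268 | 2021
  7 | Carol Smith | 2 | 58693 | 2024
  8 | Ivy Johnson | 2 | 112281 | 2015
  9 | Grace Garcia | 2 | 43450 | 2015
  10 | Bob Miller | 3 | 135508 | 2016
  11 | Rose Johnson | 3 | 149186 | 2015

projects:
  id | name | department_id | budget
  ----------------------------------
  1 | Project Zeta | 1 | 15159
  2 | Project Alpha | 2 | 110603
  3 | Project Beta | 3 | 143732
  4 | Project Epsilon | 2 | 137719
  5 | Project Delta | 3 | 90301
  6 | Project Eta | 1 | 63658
SELECT name, salary FROM employees WHERE salary <= (SELECT MAX(salary) FROM employees)

Execution result:
name | salary
Ivy Brown | 55621
Ivy Garcia | 148429
David Martinez | 94250
Olivia Wilson | 149797
Grace Smith | 69247
Henry Johnson | 64268
Carol Smith | 58693
Ivy Johnson | 112281
Grace Garcia | 43450
Bob Miller | 135508
Rose Johnson | 149186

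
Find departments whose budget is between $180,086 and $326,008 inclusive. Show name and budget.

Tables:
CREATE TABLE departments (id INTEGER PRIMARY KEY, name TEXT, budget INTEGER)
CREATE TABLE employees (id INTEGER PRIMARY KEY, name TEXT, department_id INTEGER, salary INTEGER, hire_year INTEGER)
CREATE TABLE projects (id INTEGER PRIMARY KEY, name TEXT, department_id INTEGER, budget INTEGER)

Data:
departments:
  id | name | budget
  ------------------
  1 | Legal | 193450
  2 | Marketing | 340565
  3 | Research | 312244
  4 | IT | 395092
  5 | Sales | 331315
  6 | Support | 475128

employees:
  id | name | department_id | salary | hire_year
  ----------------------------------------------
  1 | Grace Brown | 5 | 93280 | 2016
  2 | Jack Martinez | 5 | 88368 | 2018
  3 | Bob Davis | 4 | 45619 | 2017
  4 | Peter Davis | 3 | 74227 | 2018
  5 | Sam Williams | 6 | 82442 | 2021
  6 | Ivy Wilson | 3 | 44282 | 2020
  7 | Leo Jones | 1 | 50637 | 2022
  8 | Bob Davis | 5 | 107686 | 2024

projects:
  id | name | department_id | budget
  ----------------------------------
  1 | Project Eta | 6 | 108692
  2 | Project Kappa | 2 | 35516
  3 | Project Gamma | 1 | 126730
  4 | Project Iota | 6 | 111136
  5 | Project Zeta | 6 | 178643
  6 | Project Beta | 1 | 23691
SELECT name, budget FROM departments WHERE budget BETWEEN 180086 AND 326008

Execution result:
name | budget
Legal | 193450
Research | 312244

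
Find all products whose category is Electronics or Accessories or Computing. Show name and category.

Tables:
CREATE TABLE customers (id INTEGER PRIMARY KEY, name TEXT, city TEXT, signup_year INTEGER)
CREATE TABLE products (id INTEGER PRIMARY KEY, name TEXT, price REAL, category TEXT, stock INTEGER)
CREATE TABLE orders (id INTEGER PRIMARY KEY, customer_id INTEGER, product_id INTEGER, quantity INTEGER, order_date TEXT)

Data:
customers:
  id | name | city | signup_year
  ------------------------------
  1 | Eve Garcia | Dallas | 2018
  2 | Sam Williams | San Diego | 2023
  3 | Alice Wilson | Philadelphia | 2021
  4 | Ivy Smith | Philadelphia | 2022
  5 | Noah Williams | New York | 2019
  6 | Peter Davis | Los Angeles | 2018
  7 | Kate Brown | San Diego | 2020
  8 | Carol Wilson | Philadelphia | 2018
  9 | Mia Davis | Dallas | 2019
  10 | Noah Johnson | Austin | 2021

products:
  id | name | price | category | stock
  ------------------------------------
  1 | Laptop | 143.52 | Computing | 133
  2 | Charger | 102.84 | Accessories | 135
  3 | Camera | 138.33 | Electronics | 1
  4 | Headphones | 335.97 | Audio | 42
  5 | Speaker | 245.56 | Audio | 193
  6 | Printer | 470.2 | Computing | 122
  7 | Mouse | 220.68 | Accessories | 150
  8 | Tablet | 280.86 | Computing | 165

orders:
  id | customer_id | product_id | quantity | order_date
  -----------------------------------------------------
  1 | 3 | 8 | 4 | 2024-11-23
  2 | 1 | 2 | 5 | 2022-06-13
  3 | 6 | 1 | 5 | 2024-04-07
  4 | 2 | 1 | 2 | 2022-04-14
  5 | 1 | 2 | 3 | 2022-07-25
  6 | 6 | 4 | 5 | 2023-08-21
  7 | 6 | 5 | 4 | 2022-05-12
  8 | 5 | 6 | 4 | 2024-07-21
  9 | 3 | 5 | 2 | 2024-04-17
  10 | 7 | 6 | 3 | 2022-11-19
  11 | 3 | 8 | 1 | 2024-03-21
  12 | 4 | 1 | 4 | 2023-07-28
SELECT name, category FROM products WHERE category IN ('Electronics', 'Accessories', 'Computing')

Execution result:
name | category
Laptop | Computing
Charger | Accessories
Camera | Electronics
Printer | Computing
Mouse | Accessories
Tablet | Computing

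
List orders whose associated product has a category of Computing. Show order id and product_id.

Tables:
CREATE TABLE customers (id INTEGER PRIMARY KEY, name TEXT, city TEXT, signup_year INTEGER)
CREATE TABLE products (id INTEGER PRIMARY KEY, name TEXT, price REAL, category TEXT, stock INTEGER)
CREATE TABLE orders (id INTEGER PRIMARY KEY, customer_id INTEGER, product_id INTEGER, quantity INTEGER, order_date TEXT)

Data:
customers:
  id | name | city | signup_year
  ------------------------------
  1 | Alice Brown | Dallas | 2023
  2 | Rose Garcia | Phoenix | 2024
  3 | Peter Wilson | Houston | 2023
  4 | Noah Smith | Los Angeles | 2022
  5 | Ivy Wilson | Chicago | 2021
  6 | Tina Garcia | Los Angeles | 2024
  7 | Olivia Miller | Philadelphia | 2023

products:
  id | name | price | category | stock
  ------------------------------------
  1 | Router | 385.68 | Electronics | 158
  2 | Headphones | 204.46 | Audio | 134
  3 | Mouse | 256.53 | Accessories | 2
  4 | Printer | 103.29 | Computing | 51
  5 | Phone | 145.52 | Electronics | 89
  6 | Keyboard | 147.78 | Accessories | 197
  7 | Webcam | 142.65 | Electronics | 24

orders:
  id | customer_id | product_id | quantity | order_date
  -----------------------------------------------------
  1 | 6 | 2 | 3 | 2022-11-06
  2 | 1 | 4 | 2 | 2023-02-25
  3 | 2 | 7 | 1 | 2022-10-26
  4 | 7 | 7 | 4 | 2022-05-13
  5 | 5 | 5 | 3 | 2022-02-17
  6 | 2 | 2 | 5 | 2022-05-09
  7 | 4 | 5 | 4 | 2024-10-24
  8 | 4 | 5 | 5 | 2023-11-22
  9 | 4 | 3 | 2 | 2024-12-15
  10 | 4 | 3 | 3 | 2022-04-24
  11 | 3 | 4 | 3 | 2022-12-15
SELECT id, product_id FROM orders WHERE product_id IN (SELECT id FROM products WHERE category = 'Computing')

Execution result:
id | product_id
2 | 4
11 | 4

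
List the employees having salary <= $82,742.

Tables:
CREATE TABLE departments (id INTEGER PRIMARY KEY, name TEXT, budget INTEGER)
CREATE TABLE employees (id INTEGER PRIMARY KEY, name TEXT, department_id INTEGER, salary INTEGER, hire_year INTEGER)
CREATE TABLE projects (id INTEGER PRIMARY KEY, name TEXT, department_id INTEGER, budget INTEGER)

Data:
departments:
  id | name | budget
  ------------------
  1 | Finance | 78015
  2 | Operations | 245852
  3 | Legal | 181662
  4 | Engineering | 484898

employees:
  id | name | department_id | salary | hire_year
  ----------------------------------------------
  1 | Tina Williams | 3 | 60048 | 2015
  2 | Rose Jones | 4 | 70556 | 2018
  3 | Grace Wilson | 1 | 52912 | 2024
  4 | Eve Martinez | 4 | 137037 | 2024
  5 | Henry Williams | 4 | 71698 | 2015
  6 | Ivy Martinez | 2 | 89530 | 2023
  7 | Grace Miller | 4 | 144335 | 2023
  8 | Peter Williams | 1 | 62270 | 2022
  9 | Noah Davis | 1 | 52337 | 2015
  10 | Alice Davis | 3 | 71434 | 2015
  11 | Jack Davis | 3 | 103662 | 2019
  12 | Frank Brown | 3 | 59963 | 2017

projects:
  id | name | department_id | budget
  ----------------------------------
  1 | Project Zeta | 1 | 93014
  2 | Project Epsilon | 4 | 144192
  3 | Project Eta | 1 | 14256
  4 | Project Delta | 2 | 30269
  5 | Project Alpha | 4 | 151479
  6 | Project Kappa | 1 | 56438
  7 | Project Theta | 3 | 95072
SELECT name, salary FROM employees WHERE salary <= 82742

Execution result:
name | salary
Tina Williams | 60048
Rose Jones | 70556
Grace Wilson | 52912
Henry Williams | 71698
Peter Williams | 62270
Noah Davis | 52337
Alice Davis | 71434
Frank Brown | 59963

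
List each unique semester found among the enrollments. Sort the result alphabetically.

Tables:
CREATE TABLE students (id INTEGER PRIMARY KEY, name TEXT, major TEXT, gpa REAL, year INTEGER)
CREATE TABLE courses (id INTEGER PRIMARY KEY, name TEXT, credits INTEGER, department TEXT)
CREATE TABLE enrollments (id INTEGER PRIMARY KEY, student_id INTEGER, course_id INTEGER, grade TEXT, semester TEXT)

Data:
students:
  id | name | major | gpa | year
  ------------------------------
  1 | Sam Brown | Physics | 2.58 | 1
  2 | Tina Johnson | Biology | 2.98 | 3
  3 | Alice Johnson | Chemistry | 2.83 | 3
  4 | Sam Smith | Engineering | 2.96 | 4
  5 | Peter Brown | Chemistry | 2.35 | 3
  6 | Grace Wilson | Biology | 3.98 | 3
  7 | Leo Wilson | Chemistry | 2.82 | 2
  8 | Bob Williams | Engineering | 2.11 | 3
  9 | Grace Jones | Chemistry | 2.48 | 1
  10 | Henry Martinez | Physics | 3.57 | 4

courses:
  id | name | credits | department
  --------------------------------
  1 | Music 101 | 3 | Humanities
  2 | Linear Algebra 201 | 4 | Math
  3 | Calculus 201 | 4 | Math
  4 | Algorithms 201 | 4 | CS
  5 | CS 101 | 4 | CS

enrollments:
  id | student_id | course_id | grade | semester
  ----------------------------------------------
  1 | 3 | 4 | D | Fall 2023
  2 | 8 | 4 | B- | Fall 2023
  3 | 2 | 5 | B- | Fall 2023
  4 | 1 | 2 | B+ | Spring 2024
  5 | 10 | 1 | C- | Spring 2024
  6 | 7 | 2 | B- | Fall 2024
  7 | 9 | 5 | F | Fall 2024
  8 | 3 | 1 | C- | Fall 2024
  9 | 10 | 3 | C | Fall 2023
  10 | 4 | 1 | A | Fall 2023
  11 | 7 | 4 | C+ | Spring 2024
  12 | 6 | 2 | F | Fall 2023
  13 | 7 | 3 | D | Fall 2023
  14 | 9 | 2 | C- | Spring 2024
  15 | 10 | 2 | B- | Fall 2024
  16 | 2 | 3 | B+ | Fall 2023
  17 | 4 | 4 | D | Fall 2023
SELECT DISTINCT semester FROM enrollments ORDER BY semester

Execution result:
semester
Fall 2023
Fall 2024
Spring 2024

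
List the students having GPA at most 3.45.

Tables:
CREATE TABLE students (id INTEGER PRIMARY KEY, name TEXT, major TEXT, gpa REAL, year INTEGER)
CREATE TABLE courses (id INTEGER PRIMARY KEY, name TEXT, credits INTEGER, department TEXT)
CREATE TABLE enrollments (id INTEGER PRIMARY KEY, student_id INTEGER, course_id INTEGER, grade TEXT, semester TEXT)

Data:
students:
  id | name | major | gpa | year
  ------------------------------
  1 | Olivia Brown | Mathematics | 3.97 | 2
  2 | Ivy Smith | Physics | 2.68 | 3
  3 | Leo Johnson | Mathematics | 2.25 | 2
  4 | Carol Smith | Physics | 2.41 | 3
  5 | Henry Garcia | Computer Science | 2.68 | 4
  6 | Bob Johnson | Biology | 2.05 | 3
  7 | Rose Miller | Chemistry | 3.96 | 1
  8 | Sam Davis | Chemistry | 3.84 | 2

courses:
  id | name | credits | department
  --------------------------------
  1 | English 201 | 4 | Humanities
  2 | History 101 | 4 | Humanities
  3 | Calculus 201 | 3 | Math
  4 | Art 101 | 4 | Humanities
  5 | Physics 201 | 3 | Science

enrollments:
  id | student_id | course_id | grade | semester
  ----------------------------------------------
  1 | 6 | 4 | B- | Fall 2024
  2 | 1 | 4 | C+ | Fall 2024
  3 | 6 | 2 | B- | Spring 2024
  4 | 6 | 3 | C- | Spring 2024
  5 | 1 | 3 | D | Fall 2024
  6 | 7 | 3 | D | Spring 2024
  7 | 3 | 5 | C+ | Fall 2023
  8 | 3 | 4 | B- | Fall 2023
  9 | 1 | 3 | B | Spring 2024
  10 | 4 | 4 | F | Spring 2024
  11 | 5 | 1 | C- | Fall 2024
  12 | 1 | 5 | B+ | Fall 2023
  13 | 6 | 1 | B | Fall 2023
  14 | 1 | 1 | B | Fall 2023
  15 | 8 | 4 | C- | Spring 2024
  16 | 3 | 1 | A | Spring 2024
SELECT name, gpa FROM students WHERE gpa <= 3.45

Execution result:
name | gpa
Ivy Smith | 2.68
Leo Johnson | 2.25
Carol Smith | 2.41
Henry Garcia | 2.68
Bob Johnson | 2.05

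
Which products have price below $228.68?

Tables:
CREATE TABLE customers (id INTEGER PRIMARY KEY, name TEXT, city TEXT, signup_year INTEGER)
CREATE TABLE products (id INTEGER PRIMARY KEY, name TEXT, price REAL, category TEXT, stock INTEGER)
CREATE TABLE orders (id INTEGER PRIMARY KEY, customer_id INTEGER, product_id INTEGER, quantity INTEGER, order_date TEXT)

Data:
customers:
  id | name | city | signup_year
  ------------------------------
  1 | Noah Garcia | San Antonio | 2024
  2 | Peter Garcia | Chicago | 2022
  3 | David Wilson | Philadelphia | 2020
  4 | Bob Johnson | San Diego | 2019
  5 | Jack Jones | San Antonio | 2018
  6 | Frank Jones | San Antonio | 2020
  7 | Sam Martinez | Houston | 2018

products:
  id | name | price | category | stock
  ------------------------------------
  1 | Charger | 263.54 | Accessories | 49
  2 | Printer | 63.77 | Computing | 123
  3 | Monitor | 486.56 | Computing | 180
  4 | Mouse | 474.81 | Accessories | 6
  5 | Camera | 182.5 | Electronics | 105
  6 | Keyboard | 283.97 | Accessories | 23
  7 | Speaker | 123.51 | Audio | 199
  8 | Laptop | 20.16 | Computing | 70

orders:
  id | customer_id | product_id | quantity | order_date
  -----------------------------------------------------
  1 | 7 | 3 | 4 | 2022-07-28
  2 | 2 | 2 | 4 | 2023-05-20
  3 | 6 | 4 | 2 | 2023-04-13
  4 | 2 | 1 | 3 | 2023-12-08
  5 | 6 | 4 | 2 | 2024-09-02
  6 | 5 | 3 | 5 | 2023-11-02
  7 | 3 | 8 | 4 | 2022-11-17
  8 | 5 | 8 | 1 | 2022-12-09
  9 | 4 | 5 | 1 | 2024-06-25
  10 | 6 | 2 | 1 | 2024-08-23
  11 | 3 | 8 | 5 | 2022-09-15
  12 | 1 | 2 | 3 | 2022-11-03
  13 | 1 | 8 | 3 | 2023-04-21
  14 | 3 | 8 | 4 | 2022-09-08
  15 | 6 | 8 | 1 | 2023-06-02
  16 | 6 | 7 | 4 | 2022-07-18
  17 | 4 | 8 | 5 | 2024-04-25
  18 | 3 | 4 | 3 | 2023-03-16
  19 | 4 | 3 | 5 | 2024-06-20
SELECT name, price FROM products WHERE price < 228.68

Execution result:
name | price
Printer | 63.77
Camera | 182.50
Speaker | 123.51
Laptop | 20.16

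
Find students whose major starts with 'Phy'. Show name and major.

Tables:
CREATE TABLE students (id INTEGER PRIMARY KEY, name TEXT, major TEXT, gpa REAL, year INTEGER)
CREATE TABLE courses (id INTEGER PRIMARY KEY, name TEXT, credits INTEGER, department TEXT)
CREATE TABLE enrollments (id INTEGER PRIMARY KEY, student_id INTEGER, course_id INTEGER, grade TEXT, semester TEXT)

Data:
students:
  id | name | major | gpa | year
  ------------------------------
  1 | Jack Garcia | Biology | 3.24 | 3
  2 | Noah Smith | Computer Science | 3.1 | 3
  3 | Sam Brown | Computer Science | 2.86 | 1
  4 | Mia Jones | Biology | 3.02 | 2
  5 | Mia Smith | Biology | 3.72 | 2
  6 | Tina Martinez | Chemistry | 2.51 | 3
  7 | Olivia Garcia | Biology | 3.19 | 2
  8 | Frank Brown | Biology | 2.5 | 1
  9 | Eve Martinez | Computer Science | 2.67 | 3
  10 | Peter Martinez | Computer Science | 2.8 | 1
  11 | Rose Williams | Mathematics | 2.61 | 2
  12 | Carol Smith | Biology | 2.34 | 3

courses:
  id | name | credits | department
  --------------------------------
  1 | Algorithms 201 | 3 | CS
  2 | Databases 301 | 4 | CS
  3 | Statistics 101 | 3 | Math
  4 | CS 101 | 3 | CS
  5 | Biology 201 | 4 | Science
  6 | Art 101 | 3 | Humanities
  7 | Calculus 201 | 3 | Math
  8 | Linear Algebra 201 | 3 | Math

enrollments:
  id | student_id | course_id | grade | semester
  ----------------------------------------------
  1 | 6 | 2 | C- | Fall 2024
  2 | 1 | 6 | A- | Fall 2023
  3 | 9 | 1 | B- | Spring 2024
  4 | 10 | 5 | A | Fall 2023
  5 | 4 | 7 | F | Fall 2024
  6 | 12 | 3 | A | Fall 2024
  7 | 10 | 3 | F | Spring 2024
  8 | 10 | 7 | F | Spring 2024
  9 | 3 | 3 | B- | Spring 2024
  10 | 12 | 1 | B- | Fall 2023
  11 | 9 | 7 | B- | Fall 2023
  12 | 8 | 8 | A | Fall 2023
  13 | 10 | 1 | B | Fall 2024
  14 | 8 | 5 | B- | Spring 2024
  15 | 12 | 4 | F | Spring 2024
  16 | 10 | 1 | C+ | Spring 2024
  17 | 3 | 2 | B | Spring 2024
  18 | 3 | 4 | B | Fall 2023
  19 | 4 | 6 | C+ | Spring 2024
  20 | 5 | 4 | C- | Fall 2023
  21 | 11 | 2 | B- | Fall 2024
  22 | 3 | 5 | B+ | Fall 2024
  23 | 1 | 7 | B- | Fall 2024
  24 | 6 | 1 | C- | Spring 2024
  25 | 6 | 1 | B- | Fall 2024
SELECT name, major FROM students WHERE major LIKE 'Phy%'

Execution result:
(no rows)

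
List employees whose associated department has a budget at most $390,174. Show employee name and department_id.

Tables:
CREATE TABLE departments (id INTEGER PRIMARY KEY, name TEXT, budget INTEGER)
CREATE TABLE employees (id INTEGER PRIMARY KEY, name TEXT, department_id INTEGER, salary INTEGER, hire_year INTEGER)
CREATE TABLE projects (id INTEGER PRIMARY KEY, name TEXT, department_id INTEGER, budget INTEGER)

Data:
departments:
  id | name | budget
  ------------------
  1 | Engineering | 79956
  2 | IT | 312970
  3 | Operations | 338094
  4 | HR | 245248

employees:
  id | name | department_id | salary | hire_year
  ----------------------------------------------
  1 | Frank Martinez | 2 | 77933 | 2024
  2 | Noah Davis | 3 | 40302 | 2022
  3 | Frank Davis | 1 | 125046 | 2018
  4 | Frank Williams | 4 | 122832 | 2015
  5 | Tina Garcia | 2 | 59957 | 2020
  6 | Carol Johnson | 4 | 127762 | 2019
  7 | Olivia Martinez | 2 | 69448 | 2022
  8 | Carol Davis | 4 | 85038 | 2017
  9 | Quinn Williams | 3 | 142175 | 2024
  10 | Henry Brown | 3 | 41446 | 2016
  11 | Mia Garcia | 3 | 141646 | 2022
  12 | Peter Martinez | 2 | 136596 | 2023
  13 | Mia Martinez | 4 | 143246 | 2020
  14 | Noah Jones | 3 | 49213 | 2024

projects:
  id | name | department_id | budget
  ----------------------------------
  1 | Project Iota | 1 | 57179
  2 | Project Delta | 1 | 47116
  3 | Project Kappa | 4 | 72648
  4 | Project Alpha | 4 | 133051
SELECT name, department_id FROM employees WHERE department_id IN (SELECT id FROM departments WHERE budget <= 390174)

Execution result:
name | department_id
Frank Martinez | 2
Noah Davis | 3
Frank Davis | 1
Frank Williams | 4
Tina Garcia | 2
Carol Johnson | 4
Olivia Martinez | 2
Carol Davis | 4
Quinn Williams | 3
Henry Brown | 3
Mia Garcia | 3
Peter Martinez | 2
Mia Martinez | 4
Noah Jones | 3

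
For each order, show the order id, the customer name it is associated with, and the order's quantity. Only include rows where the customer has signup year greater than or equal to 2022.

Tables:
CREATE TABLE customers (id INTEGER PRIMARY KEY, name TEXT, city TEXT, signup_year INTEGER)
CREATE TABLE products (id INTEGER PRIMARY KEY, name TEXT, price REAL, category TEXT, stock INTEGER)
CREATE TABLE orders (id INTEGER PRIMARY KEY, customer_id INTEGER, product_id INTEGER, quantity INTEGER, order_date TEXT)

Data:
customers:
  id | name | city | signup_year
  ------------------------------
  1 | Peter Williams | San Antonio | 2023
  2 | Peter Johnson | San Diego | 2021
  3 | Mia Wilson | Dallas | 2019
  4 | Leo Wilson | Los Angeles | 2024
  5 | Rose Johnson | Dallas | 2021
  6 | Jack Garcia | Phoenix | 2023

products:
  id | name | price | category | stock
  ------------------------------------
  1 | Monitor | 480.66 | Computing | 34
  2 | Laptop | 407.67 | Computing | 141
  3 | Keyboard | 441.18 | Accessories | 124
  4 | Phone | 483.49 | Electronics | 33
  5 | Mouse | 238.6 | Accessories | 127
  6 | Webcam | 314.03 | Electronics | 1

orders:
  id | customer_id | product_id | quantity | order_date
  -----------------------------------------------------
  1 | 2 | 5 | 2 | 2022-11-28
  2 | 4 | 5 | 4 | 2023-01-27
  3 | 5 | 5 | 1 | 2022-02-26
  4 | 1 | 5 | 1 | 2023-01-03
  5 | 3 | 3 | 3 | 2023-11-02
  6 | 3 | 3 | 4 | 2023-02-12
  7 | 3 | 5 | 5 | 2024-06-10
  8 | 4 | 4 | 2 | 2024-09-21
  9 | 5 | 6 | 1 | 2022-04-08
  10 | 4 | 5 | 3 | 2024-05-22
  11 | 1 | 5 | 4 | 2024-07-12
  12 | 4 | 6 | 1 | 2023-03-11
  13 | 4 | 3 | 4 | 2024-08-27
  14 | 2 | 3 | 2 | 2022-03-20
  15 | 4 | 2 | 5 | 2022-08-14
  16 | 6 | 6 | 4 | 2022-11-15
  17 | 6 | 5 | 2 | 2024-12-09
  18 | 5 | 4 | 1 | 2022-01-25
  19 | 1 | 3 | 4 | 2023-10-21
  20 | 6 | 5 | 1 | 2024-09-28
SELECT c.id, p.name AS customer, c.quantity FROM orders c JOIN customers p ON c.customer_id = p.id WHERE p.signup_year >= 2022

Execution result:
id | customer | quantity
2 | Leo Wilson | 4
4 | Peter Williams | 1
8 | Leo Wilson | 2
10 | Leo Wilson | 3
11 | Peter Williams | 4
12 | Leo Wilson | 1
13 | Leo Wilson | 4
15 | Leo Wilson | 5
16 | Jack Garcia | 4
17 | Jack Garcia | 2
19 | Peter Williams | 4
20 | Jack Garcia | 1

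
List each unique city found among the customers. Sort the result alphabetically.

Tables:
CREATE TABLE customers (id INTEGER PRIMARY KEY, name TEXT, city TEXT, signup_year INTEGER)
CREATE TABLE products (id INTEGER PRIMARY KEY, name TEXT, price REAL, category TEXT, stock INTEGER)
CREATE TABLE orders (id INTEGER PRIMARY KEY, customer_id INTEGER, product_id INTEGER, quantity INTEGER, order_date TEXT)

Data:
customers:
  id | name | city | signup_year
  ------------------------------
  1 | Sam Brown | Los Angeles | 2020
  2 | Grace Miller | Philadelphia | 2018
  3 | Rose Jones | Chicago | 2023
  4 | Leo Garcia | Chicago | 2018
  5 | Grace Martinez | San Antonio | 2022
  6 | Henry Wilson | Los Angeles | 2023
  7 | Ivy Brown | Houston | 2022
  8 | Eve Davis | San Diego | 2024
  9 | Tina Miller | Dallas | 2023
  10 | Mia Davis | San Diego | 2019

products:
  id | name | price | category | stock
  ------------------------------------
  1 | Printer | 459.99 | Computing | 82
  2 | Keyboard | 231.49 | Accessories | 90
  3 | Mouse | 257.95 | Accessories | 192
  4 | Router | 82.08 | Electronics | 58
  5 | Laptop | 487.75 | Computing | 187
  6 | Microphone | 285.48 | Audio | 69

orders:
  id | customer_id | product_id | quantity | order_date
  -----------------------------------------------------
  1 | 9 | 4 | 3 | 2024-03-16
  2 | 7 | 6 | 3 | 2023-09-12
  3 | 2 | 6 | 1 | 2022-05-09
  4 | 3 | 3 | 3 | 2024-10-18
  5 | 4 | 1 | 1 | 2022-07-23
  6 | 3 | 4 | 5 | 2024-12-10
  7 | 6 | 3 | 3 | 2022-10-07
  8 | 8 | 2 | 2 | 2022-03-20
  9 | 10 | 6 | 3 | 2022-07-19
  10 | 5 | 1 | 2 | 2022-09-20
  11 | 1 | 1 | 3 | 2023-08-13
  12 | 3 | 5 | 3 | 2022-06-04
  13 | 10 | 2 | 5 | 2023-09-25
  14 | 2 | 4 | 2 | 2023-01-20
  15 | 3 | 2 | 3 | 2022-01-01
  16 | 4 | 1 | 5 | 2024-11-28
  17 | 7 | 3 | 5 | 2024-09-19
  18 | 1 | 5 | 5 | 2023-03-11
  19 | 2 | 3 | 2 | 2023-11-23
SELECT DISTINCT city FROM customers ORDER BY city

Execution result:
city
Chicago
Dallas
Houston
Los Angeles
Philadelphia
San Antonio
San Diego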